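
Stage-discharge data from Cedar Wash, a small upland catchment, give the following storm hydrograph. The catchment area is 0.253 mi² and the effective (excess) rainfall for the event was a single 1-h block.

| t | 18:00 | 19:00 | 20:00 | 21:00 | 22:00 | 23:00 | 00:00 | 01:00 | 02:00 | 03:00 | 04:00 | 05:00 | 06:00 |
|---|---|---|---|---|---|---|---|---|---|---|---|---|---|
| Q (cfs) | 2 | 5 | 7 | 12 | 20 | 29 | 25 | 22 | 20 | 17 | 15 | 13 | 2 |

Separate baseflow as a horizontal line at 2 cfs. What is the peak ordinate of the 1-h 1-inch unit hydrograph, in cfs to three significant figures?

U_p ≈ 27.0 cfs

Direct runoff: 0.0, 3.0, 5.0, 10.0, 18.0, 27.0, 23.0, 20.0, 18.0, 15.0, 13.0, 11.0, 0.0 cfs; ΣQ_DR = 163.0 cfs, peak = 27.0 cfs.
Runoff depth d = ΣQ_DR·Δt / A = 163.0 × 3600 / (0.253 mi²) = 0.9983 in.
The 1-inch UH is the DRH scaled by (1 in)/d, so U_p = 27.0 × 1/0.9983 = 27.0 cfs.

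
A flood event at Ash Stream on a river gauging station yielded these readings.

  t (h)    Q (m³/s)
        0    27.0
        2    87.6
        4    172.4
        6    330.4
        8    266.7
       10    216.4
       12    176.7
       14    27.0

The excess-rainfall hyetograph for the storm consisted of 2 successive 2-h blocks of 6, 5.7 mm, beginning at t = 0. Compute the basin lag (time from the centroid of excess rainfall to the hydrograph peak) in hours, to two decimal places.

Centroid of excess rainfall: t_c = Σ P_i·t̄_i / ΣP_i = 1.9744 h (block centres at 1, 3 h).
Hydrograph peak occurs at t = 6 h, so basin lag t_L = 6 − 1.9744 = 4.03 h.

t_L ≈ 4.03 h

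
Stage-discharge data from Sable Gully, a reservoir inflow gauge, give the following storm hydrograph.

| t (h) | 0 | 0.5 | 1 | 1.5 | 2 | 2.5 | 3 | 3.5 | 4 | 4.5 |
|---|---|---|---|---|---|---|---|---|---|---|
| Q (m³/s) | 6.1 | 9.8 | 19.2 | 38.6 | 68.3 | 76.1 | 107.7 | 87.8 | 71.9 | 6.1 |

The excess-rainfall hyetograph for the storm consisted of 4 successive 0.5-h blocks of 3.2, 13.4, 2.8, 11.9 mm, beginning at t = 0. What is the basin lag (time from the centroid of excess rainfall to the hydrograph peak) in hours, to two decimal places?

t_L ≈ 1.88 h

Centroid of excess rainfall: t_c = Σ P_i·t̄_i / ΣP_i = 1.1238 h (block centres at 0.25, 0.75, 1.25, 1.75 h).
Hydrograph peak occurs at t = 3 h, so basin lag t_L = 3 − 1.1238 = 1.88 h.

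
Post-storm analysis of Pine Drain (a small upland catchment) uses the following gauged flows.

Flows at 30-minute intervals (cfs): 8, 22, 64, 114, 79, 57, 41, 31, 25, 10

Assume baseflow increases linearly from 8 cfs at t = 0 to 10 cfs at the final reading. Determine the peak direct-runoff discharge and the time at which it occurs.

Subtracting baseflow gives direct-runoff ordinates: 0.00, 13.78, 55.56, 105.33, 70.11, 47.89, 31.67, 21.44, 15.22, 0.00 cfs.
The maximum is 105.33 cfs, occurring at the reading for t = 1.5 h.

Q_p = 105.33 cfs at t = 1.5 h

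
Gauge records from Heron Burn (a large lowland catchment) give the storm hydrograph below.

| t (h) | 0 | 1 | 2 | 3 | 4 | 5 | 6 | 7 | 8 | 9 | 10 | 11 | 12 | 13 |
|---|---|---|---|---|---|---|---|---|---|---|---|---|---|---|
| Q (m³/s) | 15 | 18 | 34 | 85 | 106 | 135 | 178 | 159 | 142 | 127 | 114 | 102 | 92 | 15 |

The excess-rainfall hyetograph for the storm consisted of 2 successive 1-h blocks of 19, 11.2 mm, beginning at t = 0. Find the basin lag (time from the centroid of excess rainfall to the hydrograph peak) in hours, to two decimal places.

t_L ≈ 5.13 h

Centroid of excess rainfall: t_c = Σ P_i·t̄_i / ΣP_i = 0.8709 h (block centres at 0.5, 1.5 h).
Hydrograph peak occurs at t = 6 h, so basin lag t_L = 6 − 0.8709 = 5.13 h.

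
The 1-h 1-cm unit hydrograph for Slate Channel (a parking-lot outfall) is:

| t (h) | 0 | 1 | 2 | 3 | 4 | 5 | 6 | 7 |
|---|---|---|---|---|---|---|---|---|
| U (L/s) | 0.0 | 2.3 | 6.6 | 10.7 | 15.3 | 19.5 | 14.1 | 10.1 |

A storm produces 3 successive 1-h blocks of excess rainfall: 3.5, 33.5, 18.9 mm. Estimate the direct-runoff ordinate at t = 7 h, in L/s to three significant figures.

By discrete convolution, Q_j = Σ (P_i / 10 mm) · U_{j−i}.
At t = 7 h (j=7): Q = (3.5/10)·10.1 + (33.5/10)·14.1 + (18.9/10)·19.5 = 87.6 L/s.

Q ≈ 87.6 L/s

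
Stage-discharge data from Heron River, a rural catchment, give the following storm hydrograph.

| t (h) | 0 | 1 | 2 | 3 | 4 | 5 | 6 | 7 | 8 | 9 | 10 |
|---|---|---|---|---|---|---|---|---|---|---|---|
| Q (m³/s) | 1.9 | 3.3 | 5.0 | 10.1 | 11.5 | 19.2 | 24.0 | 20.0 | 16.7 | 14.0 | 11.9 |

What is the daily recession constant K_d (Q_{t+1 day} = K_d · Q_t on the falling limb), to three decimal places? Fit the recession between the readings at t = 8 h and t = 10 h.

K_d ≈ 0.017

Between t = 8 h and t = 10 h the flow falls from 16.7 to 11.9 m³/s over 2×1 h = 2 h.
Per-interval ratio K = (11.9/16.7)^(1/2) = 0.8441; K_d = K^(24/1) = 0.017.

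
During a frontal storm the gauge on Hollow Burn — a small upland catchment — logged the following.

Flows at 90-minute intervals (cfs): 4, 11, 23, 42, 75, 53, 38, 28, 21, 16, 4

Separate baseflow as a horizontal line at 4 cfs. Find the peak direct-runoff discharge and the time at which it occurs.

Q_p = 71.0 cfs at t = 6 h

Subtracting baseflow gives direct-runoff ordinates: 0.0, 7.0, 19.0, 38.0, 71.0, 49.0, 34.0, 24.0, 17.0, 12.0, 0.0 cfs.
The maximum is 71.0 cfs, occurring at the reading for t = 6 h.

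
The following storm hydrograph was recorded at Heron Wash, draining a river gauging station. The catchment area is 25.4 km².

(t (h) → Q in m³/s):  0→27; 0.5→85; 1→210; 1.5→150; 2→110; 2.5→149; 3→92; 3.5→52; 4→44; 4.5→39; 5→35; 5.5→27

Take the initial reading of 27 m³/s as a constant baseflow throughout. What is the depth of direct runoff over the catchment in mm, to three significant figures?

Direct runoff: 0.0, 58.0, 183.0, 123.0, 83.0, 122.0, 65.0, 25.0, 17.0, 12.0, 8.0, 0.0 m³/s; ΣQ_DR = 696.0 m³/s.
V = ΣQ_DR · Δt = 696.0 × 1800 s = 1.253 × 10^6 m³.
Over A = 25.4 km², depth = V / A = 49.3 mm.

d ≈ 49.3 mm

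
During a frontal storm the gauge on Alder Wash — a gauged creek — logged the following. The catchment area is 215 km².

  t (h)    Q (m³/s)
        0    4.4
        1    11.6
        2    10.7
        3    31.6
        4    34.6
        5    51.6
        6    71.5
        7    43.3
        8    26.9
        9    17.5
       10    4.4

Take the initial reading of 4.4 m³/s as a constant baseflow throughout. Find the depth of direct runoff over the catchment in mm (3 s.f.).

d ≈ 4.35 mm

Direct runoff: 0.0, 7.2, 6.3, 27.2, 30.2, 47.2, 67.1, 38.9, 22.5, 13.1, 0.0 m³/s; ΣQ_DR = 259.7 m³/s.
V = ΣQ_DR · Δt = 259.7 × 3600 s = 9.349 × 10^5 m³.
Over A = 215 km², depth = V / A = 4.35 mm.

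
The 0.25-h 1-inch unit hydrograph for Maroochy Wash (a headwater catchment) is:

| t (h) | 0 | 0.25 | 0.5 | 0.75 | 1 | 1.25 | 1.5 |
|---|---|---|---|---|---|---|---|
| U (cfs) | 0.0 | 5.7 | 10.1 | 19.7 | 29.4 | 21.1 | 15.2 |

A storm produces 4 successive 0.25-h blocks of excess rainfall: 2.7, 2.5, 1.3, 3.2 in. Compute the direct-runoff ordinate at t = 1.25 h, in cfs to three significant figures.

Q ≈ 188 cfs

By discrete convolution, Q_j = Σ (P_i / 1 in) · U_{j−i}.
At t = 1.25 h (j=5): Q = (2.7/1)·21.1 + (2.5/1)·29.4 + (1.3/1)·19.7 + (3.2/1)·10.1 = 188 cfs.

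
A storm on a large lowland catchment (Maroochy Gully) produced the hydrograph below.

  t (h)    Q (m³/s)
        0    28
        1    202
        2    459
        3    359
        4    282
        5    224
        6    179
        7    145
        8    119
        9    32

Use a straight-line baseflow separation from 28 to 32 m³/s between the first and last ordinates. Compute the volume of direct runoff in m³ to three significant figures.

Direct-runoff ordinates (Q − Q_b): 0.00, 173.56, 430.11, 329.67, 252.22, 193.78, 148.33, 113.89, 87.44, 0.00 m³/s.
ΣQ_DR = 1729 m³/s.
With Δt = 1 h = 3600 s, V = ΣQ_DR · Δt = 1729 × 3600 = 6.22 × 10^6 m³.

V ≈ 6.22 × 10^6 m³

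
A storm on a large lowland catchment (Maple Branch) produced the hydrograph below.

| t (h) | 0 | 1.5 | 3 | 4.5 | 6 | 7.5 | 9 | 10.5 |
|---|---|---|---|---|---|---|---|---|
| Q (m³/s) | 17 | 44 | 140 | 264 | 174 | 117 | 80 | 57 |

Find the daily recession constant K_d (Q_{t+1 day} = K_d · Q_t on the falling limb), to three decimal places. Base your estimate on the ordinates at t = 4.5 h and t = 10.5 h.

Between t = 4.5 h and t = 10.5 h the flow falls from 264 to 57 m³/s over 4×1.5 h = 6 h.
Per-interval ratio K = (57/264)^(1/4) = 0.6817; K_d = K^(24/1.5) = 0.002.

K_d ≈ 0.002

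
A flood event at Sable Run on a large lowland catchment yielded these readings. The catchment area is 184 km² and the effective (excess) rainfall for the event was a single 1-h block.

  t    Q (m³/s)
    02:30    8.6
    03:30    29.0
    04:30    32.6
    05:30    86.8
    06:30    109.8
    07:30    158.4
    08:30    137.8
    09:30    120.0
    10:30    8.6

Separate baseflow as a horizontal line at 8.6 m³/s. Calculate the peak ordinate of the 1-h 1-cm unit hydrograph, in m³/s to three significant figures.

Direct runoff: 0.0, 20.4, 24.0, 78.2, 101.2, 149.8, 129.2, 111.4, 0.0 m³/s; ΣQ_DR = 614.2 m³/s, peak = 149.8 m³/s.
Runoff depth d = ΣQ_DR·Δt / A = 614.2 × 3600 / (184 km²) = 12.02 mm.
The 1-cm UH is the DRH scaled by (10 mm)/d, so U_p = 149.8 × 10/12.02 = 125 m³/s.

U_p ≈ 125 m³/s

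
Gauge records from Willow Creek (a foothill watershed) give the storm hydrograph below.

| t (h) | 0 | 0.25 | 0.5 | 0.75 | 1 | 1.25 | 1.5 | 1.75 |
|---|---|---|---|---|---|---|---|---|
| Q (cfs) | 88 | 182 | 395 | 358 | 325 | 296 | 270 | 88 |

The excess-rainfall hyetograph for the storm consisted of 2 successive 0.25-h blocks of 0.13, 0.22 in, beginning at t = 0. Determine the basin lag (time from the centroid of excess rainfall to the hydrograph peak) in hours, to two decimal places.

Centroid of excess rainfall: t_c = Σ P_i·t̄_i / ΣP_i = 0.2821 h (block centres at 0.125, 0.375 h).
Hydrograph peak occurs at t = 0.5 h, so basin lag t_L = 0.5 − 0.2821 = 0.22 h.

t_L ≈ 0.22 h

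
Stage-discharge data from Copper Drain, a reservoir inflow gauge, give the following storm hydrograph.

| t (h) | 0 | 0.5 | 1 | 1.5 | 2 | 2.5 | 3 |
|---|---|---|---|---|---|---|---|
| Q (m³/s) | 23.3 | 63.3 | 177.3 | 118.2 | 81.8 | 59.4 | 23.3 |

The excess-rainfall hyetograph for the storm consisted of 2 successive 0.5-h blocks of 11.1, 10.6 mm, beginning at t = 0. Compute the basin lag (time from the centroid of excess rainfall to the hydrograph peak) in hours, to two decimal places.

Centroid of excess rainfall: t_c = Σ P_i·t̄_i / ΣP_i = 0.4942 h (block centres at 0.25, 0.75 h).
Hydrograph peak occurs at t = 1 h, so basin lag t_L = 1 − 0.4942 = 0.51 h.

t_L ≈ 0.51 h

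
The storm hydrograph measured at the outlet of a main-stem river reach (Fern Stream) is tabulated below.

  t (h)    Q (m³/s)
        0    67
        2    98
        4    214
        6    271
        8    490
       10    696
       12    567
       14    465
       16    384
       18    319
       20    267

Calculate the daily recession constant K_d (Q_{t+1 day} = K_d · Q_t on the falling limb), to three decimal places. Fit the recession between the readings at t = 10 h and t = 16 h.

Between t = 10 h and t = 16 h the flow falls from 696 to 384 m³/s over 3×2 h = 6 h.
Per-interval ratio K = (384/696)^(1/3) = 0.8202; K_d = K^(24/2) = 0.093.

K_d ≈ 0.093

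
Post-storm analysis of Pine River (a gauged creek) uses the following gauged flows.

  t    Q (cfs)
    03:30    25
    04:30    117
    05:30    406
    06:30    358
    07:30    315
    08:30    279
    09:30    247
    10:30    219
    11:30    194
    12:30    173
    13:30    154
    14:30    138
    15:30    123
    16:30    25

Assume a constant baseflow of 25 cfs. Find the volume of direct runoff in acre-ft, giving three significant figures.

V ≈ 200 acre-ft

Direct-runoff ordinates (Q − Q_b): 0.0, 92.0, 381.0, 333.0, 290.0, 254.0, 222.0, 194.0, 169.0, 148.0, 129.0, 113.0, 98.0, 0.0 cfs.
ΣQ_DR = 2423 cfs.
With Δt = 1 h = 3600 s, V = ΣQ_DR · Δt = 2423 × 3600 = 8.72 × 10^6 ft³ = 200 acre-ft.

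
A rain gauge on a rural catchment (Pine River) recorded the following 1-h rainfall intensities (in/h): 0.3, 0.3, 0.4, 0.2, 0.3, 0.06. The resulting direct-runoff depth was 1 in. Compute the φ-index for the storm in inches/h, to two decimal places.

Only the 5 blocks with intensity above φ contribute runoff: 0.3, 0.3, 0.4, 0.2, 0.3 in/h.
Σ(I−φ)·Δt = d  ⇒  (0.3+0.3+0.4+0.2+0.3 − 5φ)·1 = 1
φ = (1.500 − 1/1) / 5 = 0.10 in/h.

φ ≈ 0.10 in/h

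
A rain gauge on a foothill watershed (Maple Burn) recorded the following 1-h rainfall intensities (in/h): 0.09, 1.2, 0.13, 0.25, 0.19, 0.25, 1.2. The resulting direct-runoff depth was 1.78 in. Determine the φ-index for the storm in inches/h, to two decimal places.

φ ≈ 0.31 in/h

Only the 2 blocks with intensity above φ contribute runoff: 1.2, 1.2 in/h.
Σ(I−φ)·Δt = d  ⇒  (1.2+1.2 − 2φ)·1 = 1.78
φ = (2.400 − 1.78/1) / 2 = 0.31 in/h.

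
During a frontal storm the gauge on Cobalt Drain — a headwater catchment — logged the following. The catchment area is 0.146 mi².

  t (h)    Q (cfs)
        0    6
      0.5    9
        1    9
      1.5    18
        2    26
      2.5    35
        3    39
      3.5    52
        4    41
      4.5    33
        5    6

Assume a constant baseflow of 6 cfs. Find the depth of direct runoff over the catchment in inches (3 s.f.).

Direct runoff: 0.0, 3.0, 3.0, 12.0, 20.0, 29.0, 33.0, 46.0, 35.0, 27.0, 0.0 cfs; ΣQ_DR = 208.0 cfs.
V = ΣQ_DR · Δt = 208.0 × 1800 s = 3.744 × 10^5 ft³.
Over A = 0.146 mi², depth = V / A = 1.10 in.

d ≈ 1.10 in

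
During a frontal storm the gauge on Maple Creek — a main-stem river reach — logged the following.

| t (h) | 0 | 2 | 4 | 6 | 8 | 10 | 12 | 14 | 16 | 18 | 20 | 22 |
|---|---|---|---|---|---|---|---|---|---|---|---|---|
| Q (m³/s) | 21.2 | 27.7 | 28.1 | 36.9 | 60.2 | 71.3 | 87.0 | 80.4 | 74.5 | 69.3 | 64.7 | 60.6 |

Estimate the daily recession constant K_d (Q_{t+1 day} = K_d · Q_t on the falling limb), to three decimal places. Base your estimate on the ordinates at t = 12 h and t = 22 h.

K_d ≈ 0.420

Between t = 12 h and t = 22 h the flow falls from 87.0 to 60.6 m³/s over 5×2 h = 10 h.
Per-interval ratio K = (60.6/87.0)^(1/5) = 0.9302; K_d = K^(24/2) = 0.420.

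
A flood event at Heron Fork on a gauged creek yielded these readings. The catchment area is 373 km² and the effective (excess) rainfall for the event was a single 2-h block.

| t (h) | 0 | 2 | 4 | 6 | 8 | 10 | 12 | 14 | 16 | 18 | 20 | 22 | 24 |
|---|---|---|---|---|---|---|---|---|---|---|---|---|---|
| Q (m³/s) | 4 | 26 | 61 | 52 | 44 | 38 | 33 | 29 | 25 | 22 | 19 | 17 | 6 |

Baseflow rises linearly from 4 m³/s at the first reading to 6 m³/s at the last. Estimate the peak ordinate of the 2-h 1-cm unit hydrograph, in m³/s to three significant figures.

U_p ≈ 94.4 m³/s

Direct runoff: 0.00, 21.83, 56.67, 47.50, 39.33, 33.17, 28.00, 23.83, 19.67, 16.50, 13.33, 11.17, 0.00 m³/s; ΣQ_DR = 311.0 m³/s, peak = 56.67 m³/s.
Runoff depth d = ΣQ_DR·Δt / A = 311.0 × 7200 / (373 km²) = 6.003 mm.
The 1-cm UH is the DRH scaled by (10 mm)/d, so U_p = 56.67 × 10/6.003 = 94.4 m³/s.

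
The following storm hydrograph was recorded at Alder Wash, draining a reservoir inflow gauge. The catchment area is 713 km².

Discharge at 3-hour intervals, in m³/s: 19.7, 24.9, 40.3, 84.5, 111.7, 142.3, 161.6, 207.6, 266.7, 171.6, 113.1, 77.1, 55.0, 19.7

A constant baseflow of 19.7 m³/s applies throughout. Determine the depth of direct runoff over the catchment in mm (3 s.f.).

d ≈ 18.5 mm

Direct runoff: 0.0, 5.2, 20.6, 64.8, 92.0, 122.6, 141.9, 187.9, 247.0, 151.9, 93.4, 57.4, 35.3, 0.0 m³/s; ΣQ_DR = 1220 m³/s.
V = ΣQ_DR · Δt = 1220 × 10800 s = 1.318 × 10^7 m³.
Over A = 713 km², depth = V / A = 18.5 mm.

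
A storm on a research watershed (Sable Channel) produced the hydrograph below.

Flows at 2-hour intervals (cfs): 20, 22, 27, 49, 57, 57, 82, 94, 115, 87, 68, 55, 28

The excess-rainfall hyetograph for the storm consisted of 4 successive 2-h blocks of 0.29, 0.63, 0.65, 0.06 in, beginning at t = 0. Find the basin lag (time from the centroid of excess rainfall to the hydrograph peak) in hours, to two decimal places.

t_L ≈ 12.41 h

Centroid of excess rainfall: t_c = Σ P_i·t̄_i / ΣP_i = 3.5890 h (block centres at 1, 3, 5, 7 h).
Hydrograph peak occurs at t = 16 h, so basin lag t_L = 16 − 3.5890 = 12.41 h.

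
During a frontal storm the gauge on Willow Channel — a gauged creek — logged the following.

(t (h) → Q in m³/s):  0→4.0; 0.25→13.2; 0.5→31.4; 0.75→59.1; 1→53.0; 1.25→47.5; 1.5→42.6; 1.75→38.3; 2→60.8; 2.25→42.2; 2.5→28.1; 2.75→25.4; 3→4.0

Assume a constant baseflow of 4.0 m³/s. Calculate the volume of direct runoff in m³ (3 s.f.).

Direct-runoff ordinates (Q − Q_b): 0.0, 9.2, 27.4, 55.1, 49.0, 43.5, 38.6, 34.3, 56.8, 38.2, 24.1, 21.4, 0.0 m³/s.
ΣQ_DR = 397.6 m³/s.
With Δt = 0.25 h = 900 s, V = ΣQ_DR · Δt = 397.6 × 900 = 3.58 × 10^5 m³.

V ≈ 3.58 × 10^5 m³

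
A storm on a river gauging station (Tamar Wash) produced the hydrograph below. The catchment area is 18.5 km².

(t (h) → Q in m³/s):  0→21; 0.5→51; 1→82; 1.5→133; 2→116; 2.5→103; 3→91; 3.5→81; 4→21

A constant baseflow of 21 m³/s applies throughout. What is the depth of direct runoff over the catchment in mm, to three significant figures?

Direct runoff: 0.0, 30.0, 61.0, 112.0, 95.0, 82.0, 70.0, 60.0, 0.0 m³/s; ΣQ_DR = 510.0 m³/s.
V = ΣQ_DR · Δt = 510.0 × 1800 s = 9.180 × 10^5 m³.
Over A = 18.5 km², depth = V / A = 49.6 mm.

d ≈ 49.6 mm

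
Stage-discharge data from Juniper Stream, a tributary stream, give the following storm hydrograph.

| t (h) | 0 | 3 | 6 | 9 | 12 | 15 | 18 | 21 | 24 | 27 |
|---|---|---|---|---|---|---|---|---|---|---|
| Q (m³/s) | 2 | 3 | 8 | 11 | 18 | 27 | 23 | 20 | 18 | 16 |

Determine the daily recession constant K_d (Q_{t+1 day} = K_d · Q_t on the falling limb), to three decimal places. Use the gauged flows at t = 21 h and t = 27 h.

Between t = 21 h and t = 27 h the flow falls from 20 to 16 m³/s over 2×3 h = 6 h.
Per-interval ratio K = (16/20)^(1/2) = 0.8944; K_d = K^(24/3) = 0.410.

K_d ≈ 0.410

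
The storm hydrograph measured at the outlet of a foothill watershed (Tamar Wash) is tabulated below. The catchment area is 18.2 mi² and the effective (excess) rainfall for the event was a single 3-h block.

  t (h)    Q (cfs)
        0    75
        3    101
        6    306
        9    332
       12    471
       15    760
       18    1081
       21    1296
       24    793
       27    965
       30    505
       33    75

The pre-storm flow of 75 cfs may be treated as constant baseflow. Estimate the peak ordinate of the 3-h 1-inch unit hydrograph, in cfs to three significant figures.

Direct runoff: 0.0, 26.0, 231.0, 257.0, 396.0, 685.0, 1006.0, 1221.0, 718.0, 890.0, 430.0, 0.0 cfs; ΣQ_DR = 5860 cfs, peak = 1221.0 cfs.
Runoff depth d = ΣQ_DR·Δt / A = 5860 × 10800 / (18.2 mi²) = 1.497 in.
The 1-inch UH is the DRH scaled by (1 in)/d, so U_p = 1221.0 × 1/1.497 = 816 cfs.

U_p ≈ 816 cfs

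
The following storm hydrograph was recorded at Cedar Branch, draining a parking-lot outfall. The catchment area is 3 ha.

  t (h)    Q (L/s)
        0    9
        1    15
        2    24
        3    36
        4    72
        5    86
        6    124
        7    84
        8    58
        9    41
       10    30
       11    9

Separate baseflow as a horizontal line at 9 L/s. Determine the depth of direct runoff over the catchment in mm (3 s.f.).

Direct runoff: 0.0, 6.0, 15.0, 27.0, 63.0, 77.0, 115.0, 75.0, 49.0, 32.0, 21.0, 0.0 L/s; ΣQ_DR = 480.0 L/s.
V = ΣQ_DR · Δt = 480.0 × 3600 s = 1.728 × 10^6 L.
Over A = 3 ha, depth = V / A = 57.6 mm.

d ≈ 57.6 mm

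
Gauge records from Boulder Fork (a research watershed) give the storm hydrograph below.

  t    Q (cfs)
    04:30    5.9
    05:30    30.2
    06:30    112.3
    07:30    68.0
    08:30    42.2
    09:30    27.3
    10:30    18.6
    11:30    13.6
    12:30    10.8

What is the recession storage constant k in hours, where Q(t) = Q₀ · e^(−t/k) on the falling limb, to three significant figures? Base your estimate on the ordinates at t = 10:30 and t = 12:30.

k ≈ 3.68 h

On the falling limb, Q drops from 18.6 to 10.8 cfs between t = 10:30 and t = 12:30 (Δt = 2 h).
k = −Δt / ln(Q₂/Q₁) = −2 / ln(10.8/18.6) = 3.68 h.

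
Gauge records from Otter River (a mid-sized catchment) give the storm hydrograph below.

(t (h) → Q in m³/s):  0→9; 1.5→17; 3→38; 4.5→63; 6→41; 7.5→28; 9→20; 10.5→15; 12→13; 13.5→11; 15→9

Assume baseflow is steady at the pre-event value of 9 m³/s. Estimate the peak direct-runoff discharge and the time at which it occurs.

Subtracting baseflow gives direct-runoff ordinates: 0.0, 8.0, 29.0, 54.0, 32.0, 19.0, 11.0, 6.0, 4.0, 2.0, 0.0 m³/s.
The maximum is 54.0 m³/s, occurring at the reading for t = 4.5 h.

Q_p = 54.0 m³/s at t = 4.5 h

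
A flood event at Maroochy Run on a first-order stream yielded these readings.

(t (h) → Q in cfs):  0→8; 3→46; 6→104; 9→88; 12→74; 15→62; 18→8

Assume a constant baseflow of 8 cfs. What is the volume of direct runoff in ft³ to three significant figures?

Direct-runoff ordinates (Q − Q_b): 0.0, 38.0, 96.0, 80.0, 66.0, 54.0, 0.0 cfs.
ΣQ_DR = 334.0 cfs.
With Δt = 3 h = 10800 s, V = ΣQ_DR · Δt = 334.0 × 10800 = 3.61 × 10^6 ft³.

V ≈ 3.61 × 10^6 ft³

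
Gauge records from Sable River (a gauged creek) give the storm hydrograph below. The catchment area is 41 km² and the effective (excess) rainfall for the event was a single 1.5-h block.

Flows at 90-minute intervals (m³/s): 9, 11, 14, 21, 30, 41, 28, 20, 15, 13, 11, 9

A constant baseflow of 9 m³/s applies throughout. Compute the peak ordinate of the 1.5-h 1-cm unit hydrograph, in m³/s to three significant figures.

Direct runoff: 0.0, 2.0, 5.0, 12.0, 21.0, 32.0, 19.0, 11.0, 6.0, 4.0, 2.0, 0.0 m³/s; ΣQ_DR = 114.0 m³/s, peak = 32.0 m³/s.
Runoff depth d = ΣQ_DR·Δt / A = 114.0 × 5400 / (41 km²) = 15.01 mm.
The 1-cm UH is the DRH scaled by (10 mm)/d, so U_p = 32.0 × 10/15.01 = 21.3 m³/s.

U_p ≈ 21.3 m³/s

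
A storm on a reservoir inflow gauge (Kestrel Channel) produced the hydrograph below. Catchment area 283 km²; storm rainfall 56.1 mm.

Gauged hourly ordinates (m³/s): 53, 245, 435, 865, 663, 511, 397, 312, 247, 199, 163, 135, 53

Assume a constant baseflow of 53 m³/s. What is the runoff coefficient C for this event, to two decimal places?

C ≈ 0.81

ΣQ_DR = 3589 m³/s; V = ΣQ_DR·Δt = 1.292 × 10^7 m³.
Runoff depth d = V / A = 45.66 mm.
C = d / P = 45.66 / 56.1 = 0.81.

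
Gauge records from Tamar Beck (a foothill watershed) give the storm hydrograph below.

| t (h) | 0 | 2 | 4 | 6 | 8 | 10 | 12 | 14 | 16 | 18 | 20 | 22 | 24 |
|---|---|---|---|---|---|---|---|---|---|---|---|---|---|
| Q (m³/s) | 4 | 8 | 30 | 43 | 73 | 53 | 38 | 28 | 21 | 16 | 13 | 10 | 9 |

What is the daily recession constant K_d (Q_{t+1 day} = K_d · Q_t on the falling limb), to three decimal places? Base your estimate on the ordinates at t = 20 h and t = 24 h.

K_d ≈ 0.110

Between t = 20 h and t = 24 h the flow falls from 13 to 9 m³/s over 2×2 h = 4 h.
Per-interval ratio K = (9/13)^(1/2) = 0.8321; K_d = K^(24/2) = 0.110.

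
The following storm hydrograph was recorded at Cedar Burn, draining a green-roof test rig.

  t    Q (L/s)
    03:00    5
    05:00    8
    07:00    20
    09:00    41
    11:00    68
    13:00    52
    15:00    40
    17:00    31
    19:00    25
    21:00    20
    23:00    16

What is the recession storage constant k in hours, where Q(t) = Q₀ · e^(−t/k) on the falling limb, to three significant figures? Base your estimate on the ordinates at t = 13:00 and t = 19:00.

k ≈ 8.19 h

On the falling limb, Q drops from 52 to 25 L/s between t = 13:00 and t = 19:00 (Δt = 6 h).
k = −Δt / ln(Q₂/Q₁) = −6 / ln(25/52) = 8.19 h.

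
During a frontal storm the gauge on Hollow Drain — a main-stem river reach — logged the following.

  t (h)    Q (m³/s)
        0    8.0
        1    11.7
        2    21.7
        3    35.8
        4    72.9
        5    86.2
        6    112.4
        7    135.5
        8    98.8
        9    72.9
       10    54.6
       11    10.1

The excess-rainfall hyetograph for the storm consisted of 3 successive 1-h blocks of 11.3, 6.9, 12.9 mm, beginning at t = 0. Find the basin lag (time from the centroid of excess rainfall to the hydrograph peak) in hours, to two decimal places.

t_L ≈ 5.45 h

Centroid of excess rainfall: t_c = Σ P_i·t̄_i / ΣP_i = 1.5514 h (block centres at 0.5, 1.5, 2.5 h).
Hydrograph peak occurs at t = 7 h, so basin lag t_L = 7 − 1.5514 = 5.45 h.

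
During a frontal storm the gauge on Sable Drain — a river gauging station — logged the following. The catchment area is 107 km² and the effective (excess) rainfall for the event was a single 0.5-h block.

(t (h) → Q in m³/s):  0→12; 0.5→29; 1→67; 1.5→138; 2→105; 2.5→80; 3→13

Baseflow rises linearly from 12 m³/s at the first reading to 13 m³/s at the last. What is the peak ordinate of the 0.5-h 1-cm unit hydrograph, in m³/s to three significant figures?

U_p ≈ 209 m³/s

Direct runoff: 0.00, 16.83, 54.67, 125.50, 92.33, 67.17, 0.00 m³/s; ΣQ_DR = 356.5 m³/s, peak = 125.50 m³/s.
Runoff depth d = ΣQ_DR·Δt / A = 356.5 × 1800 / (107 km²) = 5.997 mm.
The 1-cm UH is the DRH scaled by (10 mm)/d, so U_p = 125.50 × 10/5.997 = 209 m³/s.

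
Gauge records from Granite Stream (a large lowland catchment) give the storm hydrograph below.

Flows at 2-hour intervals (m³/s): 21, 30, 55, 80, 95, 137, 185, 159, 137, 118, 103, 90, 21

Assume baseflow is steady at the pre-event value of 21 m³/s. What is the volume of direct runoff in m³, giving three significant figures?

Direct-runoff ordinates (Q − Q_b): 0.0, 9.0, 34.0, 59.0, 74.0, 116.0, 164.0, 138.0, 116.0, 97.0, 82.0, 69.0, 0.0 m³/s.
ΣQ_DR = 958.0 m³/s.
With Δt = 2 h = 7200 s, V = ΣQ_DR · Δt = 958.0 × 7200 = 6.90 × 10^6 m³.

V ≈ 6.90 × 10^6 m³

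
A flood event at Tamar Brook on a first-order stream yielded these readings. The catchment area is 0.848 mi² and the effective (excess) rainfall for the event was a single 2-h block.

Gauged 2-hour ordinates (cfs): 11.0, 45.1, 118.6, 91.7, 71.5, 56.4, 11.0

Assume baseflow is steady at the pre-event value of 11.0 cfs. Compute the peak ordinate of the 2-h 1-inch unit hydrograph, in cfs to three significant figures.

Direct runoff: 0.0, 34.1, 107.6, 80.7, 60.5, 45.4, 0.0 cfs; ΣQ_DR = 328.3 cfs, peak = 107.6 cfs.
Runoff depth d = ΣQ_DR·Δt / A = 328.3 × 7200 / (0.848 mi²) = 1.200 in.
The 1-inch UH is the DRH scaled by (1 in)/d, so U_p = 107.6 × 1/1.200 = 89.7 cfs.

U_p ≈ 89.7 cfs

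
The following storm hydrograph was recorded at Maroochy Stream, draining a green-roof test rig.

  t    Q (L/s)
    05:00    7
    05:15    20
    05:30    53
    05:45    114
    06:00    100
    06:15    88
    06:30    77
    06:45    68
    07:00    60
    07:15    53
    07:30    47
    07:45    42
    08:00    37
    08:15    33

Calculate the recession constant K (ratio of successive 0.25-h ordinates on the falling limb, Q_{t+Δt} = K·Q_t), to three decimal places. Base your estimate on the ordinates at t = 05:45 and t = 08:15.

K ≈ 0.883

Using the recession-limb readings at t = 05:45 and t = 08:15: Q falls from 114 to 33 L/s over 10 intervals.
K = (Q₂/Q₁)^(1/10) = (33/114)^(1/10) = 0.883.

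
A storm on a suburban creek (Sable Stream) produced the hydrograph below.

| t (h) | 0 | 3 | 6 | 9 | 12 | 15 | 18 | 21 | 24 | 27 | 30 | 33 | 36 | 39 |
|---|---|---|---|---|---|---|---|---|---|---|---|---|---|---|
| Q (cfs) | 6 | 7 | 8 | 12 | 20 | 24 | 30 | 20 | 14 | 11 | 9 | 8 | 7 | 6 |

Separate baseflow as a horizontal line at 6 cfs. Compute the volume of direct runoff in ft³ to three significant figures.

V ≈ 1.06 × 10^6 ft³

Direct-runoff ordinates (Q − Q_b): 0.0, 1.0, 2.0, 6.0, 14.0, 18.0, 24.0, 14.0, 8.0, 5.0, 3.0, 2.0, 1.0, 0.0 cfs.
ΣQ_DR = 98.00 cfs.
With Δt = 3 h = 10800 s, V = ΣQ_DR · Δt = 98.00 × 10800 = 1.06 × 10^6 ft³.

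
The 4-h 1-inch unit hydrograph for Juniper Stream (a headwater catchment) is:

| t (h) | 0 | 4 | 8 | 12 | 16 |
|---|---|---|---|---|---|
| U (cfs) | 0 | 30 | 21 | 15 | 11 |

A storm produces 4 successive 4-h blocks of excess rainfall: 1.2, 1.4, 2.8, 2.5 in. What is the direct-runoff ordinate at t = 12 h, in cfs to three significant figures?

Q ≈ 131 cfs

By discrete convolution, Q_j = Σ (P_i / 1 in) · U_{j−i}.
At t = 12 h (j=3): Q = (1.2/1)·15 + (1.4/1)·21 + (2.8/1)·30 + (2.5/1)·0 = 131 cfs.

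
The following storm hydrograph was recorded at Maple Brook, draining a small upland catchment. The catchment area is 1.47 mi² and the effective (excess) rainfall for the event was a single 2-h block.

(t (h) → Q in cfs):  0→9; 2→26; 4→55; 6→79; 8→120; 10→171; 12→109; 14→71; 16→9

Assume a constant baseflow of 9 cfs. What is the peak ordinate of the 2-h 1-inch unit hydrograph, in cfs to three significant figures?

U_p ≈ 135 cfs

Direct runoff: 0.0, 17.0, 46.0, 70.0, 111.0, 162.0, 100.0, 62.0, 0.0 cfs; ΣQ_DR = 568.0 cfs, peak = 162.0 cfs.
Runoff depth d = ΣQ_DR·Δt / A = 568.0 × 7200 / (1.47 mi²) = 1.198 in.
The 1-inch UH is the DRH scaled by (1 in)/d, so U_p = 162.0 × 1/1.198 = 135 cfs.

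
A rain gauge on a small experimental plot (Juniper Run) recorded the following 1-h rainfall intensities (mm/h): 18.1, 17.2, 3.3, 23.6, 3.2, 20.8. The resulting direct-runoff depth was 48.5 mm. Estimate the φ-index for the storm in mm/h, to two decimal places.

Only the 4 blocks with intensity above φ contribute runoff: 18.1, 17.2, 23.6, 20.8 mm/h.
Σ(I−φ)·Δt = d  ⇒  (18.1+17.2+23.6+20.8 − 4φ)·1 = 48.5
φ = (79.70 − 48.5/1) / 4 = 7.80 mm/h.

φ ≈ 7.80 mm/h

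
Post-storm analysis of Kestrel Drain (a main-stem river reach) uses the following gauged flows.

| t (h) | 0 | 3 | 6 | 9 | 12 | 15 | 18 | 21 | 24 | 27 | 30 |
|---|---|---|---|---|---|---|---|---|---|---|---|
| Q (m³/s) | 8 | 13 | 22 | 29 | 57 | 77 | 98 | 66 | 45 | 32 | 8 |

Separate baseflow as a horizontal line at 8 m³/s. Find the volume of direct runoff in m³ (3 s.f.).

Direct-runoff ordinates (Q − Q_b): 0.0, 5.0, 14.0, 21.0, 49.0, 69.0, 90.0, 58.0, 37.0, 24.0, 0.0 m³/s.
ΣQ_DR = 367.0 m³/s.
With Δt = 3 h = 10800 s, V = ΣQ_DR · Δt = 367.0 × 10800 = 3.96 × 10^6 m³.

V ≈ 3.96 × 10^6 m³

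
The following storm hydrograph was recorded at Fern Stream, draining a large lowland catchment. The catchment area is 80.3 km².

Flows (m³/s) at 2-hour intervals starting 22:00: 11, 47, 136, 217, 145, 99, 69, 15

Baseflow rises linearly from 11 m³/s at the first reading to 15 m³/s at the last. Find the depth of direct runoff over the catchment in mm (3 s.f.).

d ≈ 56.9 mm

Direct runoff: 0.00, 35.43, 123.86, 204.29, 131.71, 85.14, 54.57, 0.00 m³/s; ΣQ_DR = 635.0 m³/s.
V = ΣQ_DR · Δt = 635.0 × 7200 s = 4.572 × 10^6 m³.
Over A = 80.3 km², depth = V / A = 56.9 mm.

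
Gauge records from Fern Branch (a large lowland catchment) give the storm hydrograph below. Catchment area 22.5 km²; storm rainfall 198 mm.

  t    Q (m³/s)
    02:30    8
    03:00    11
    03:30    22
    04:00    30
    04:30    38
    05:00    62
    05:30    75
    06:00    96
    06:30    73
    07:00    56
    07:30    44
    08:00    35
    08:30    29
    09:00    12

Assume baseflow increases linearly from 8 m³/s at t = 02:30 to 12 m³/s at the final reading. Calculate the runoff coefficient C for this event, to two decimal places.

ΣQ_DR = 451.0 m³/s; V = ΣQ_DR·Δt = 8.118 × 10^5 m³.
Runoff depth d = V / A = 36.08 mm.
C = d / P = 36.08 / 198 = 0.18.

C ≈ 0.18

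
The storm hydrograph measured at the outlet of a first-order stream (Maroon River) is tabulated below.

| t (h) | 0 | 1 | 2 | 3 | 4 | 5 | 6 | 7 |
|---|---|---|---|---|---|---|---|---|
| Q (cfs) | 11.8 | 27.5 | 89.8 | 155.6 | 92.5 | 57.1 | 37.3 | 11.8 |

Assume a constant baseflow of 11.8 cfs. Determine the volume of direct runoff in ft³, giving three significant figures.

V ≈ 1.40 × 10^6 ft³

Direct-runoff ordinates (Q − Q_b): 0.0, 15.7, 78.0, 143.8, 80.7, 45.3, 25.5, 0.0 cfs.
ΣQ_DR = 389.0 cfs.
With Δt = 1 h = 3600 s, V = ΣQ_DR · Δt = 389.0 × 3600 = 1.40 × 10^6 ft³.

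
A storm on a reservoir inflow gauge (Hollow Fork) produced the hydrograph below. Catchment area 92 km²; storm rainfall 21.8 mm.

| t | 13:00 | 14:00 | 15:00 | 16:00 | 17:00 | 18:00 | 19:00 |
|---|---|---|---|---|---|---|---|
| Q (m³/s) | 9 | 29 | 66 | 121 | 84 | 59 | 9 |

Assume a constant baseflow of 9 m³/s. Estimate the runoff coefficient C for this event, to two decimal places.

ΣQ_DR = 314.0 m³/s; V = ΣQ_DR·Δt = 1.130 × 10^6 m³.
Runoff depth d = V / A = 12.29 mm.
C = d / P = 12.29 / 21.8 = 0.56.

C ≈ 0.56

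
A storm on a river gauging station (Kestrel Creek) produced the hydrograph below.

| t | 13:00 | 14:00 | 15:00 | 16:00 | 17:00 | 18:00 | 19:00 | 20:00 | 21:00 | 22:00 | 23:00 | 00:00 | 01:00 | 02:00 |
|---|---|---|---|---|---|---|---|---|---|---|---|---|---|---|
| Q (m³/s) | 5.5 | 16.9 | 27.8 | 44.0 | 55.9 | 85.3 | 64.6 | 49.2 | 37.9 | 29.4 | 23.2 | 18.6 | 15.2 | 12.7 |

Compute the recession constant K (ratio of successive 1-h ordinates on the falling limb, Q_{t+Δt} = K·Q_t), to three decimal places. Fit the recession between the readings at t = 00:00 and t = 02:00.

Using the recession-limb readings at t = 00:00 and t = 02:00: Q falls from 18.6 to 12.7 m³/s over 2 intervals.
K = (Q₂/Q₁)^(1/2) = (12.7/18.6)^(1/2) = 0.826.

K ≈ 0.826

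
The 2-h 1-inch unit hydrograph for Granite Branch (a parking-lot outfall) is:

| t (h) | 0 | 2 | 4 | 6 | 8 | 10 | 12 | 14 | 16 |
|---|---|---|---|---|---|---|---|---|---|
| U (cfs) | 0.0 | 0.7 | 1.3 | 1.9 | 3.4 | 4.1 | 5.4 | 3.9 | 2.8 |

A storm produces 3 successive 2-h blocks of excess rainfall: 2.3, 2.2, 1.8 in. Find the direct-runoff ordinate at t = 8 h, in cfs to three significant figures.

By discrete convolution, Q_j = Σ (P_i / 1 in) · U_{j−i}.
At t = 8 h (j=4): Q = (2.3/1)·3.4 + (2.2/1)·1.9 + (1.8/1)·1.3 = 14.3 cfs.

Q ≈ 14.3 cfs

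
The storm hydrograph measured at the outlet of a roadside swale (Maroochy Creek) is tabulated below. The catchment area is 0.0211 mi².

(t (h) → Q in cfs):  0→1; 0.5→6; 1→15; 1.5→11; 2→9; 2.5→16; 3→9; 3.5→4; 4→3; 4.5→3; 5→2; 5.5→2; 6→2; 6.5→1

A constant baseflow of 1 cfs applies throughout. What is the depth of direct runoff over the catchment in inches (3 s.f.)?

Direct runoff: 0.0, 5.0, 14.0, 10.0, 8.0, 15.0, 8.0, 3.0, 2.0, 2.0, 1.0, 1.0, 1.0, 0.0 cfs; ΣQ_DR = 70.00 cfs.
V = ΣQ_DR · Δt = 70.00 × 1800 s = 1.260 × 10^5 ft³.
Over A = 0.0211 mi², depth = V / A = 2.57 in.

d ≈ 2.57 in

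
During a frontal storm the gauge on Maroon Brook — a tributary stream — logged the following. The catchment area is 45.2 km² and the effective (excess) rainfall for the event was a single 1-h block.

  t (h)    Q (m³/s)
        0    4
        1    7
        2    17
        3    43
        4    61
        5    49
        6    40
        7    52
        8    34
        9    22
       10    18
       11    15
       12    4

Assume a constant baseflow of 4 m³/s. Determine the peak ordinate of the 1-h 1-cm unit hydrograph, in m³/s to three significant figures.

U_p ≈ 22.8 m³/s

Direct runoff: 0.0, 3.0, 13.0, 39.0, 57.0, 45.0, 36.0, 48.0, 30.0, 18.0, 14.0, 11.0, 0.0 m³/s; ΣQ_DR = 314.0 m³/s, peak = 57.0 m³/s.
Runoff depth d = ΣQ_DR·Δt / A = 314.0 × 3600 / (45.2 km²) = 25.01 mm.
The 1-cm UH is the DRH scaled by (10 mm)/d, so U_p = 57.0 × 10/25.01 = 22.8 m³/s.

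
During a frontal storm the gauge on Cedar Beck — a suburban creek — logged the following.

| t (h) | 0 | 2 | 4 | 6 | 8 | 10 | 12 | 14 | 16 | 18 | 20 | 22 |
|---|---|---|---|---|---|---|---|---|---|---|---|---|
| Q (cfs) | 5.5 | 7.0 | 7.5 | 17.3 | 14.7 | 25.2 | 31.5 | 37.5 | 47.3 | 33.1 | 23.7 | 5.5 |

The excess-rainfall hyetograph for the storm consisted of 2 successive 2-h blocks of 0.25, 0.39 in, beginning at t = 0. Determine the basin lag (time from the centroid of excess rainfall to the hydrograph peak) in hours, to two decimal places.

t_L ≈ 13.78 h

Centroid of excess rainfall: t_c = Σ P_i·t̄_i / ΣP_i = 2.2188 h (block centres at 1, 3 h).
Hydrograph peak occurs at t = 16 h, so basin lag t_L = 16 − 2.2188 = 13.78 h.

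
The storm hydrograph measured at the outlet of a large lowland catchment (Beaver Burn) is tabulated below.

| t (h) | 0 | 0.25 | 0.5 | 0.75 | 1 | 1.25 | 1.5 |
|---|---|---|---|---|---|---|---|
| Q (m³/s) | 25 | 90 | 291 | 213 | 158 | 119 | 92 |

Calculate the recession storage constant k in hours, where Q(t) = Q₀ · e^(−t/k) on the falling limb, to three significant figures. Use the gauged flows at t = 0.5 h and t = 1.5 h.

On the falling limb, Q drops from 291 to 92 m³/s between t = 0.5 h and t = 1.5 h (Δt = 1 h).
k = −Δt / ln(Q₂/Q₁) = −1 / ln(92/291) = 0.868 h.

k ≈ 0.868 h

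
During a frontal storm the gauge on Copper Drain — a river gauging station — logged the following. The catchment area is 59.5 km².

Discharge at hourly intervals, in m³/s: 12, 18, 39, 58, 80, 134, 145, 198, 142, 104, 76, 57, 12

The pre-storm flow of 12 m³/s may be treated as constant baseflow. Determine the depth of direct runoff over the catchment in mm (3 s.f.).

d ≈ 55.6 mm

Direct runoff: 0.0, 6.0, 27.0, 46.0, 68.0, 122.0, 133.0, 186.0, 130.0, 92.0, 64.0, 45.0, 0.0 m³/s; ΣQ_DR = 919.0 m³/s.
V = ΣQ_DR · Δt = 919.0 × 3600 s = 3.308 × 10^6 m³.
Over A = 59.5 km², depth = V / A = 55.6 mm.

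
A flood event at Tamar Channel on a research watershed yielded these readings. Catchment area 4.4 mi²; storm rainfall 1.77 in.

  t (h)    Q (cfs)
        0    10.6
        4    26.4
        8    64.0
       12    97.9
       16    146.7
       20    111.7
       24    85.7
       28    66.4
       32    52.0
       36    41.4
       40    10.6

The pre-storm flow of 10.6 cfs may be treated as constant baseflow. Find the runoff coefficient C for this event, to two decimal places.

C ≈ 0.47

ΣQ_DR = 596.8 cfs; V = ΣQ_DR·Δt = 8.594 × 10^6 ft³.
Runoff depth d = V / A = 0.8407 in.
C = d / P = 0.8407 / 1.77 = 0.47.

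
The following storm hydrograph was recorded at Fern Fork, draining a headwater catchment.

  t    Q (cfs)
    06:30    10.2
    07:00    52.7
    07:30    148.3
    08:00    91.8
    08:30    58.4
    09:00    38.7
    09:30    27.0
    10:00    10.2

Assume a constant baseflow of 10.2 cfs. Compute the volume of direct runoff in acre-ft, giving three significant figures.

Direct-runoff ordinates (Q − Q_b): 0.0, 42.5, 138.1, 81.6, 48.2, 28.5, 16.8, 0.0 cfs.
ΣQ_DR = 355.7 cfs.
With Δt = 0.5 h = 1800 s, V = ΣQ_DR · Δt = 355.7 × 1800 = 6.40 × 10^5 ft³ = 14.7 acre-ft.

V ≈ 14.7 acre-ft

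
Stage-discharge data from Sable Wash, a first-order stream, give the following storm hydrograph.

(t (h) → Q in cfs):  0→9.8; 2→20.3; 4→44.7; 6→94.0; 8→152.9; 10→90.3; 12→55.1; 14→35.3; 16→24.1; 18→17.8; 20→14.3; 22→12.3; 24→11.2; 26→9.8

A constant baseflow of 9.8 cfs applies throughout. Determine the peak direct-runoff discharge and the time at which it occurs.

Subtracting baseflow gives direct-runoff ordinates: 0.0, 10.5, 34.9, 84.2, 143.1, 80.5, 45.3, 25.5, 14.3, 8.0, 4.5, 2.5, 1.4, 0.0 cfs.
The maximum is 143.1 cfs, occurring at the reading for t = 8 h.

Q_p = 143.1 cfs at t = 8 h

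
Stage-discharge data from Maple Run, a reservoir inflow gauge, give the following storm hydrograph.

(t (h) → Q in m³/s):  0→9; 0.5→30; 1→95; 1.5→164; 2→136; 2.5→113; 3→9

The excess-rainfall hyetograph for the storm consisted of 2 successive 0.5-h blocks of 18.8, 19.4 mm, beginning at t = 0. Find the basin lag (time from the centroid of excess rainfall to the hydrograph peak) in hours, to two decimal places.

t_L ≈ 1.00 h

Centroid of excess rainfall: t_c = Σ P_i·t̄_i / ΣP_i = 0.5039 h (block centres at 0.25, 0.75 h).
Hydrograph peak occurs at t = 1.5 h, so basin lag t_L = 1.5 − 0.5039 = 1.00 h.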